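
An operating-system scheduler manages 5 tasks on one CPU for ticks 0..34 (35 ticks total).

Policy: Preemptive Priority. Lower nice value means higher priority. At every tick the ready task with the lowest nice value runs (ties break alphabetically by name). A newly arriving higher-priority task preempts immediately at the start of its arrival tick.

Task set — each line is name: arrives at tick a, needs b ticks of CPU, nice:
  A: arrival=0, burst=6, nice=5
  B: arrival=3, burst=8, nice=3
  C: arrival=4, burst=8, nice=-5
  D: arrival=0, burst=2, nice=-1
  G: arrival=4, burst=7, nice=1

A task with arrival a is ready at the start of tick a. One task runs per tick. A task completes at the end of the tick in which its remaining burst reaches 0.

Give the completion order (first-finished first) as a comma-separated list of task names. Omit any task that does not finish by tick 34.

completion order = D, C, G, B, A

t=0: ready={A,D} → run D
t=1: ready={A,D} → run D
t=2: ready={A} → run A
t=3: ready={A,B} → run B
t=4: ready={A,B,C,G} → run C
t=5: ready={A,B,C,G} → run C
t=6: ready={A,B,C,G} → run C
t=7: ready={A,B,C,G} → run C
t=8: ready={A,B,C,G} → run C
t=9: ready={A,B,C,G} → run C
t=10: ready={A,B,C,G} → run C
t=11: ready={A,B,C,G} → run C
t=12: ready={A,B,G} → run G
t=13: ready={A,B,G} → run G
t=14: ready={A,B,G} → run G
t=15: ready={A,B,G} → run G
t=16: ready={A,B,G} → run G
t=17: ready={A,B,G} → run G
t=18: ready={A,B,G} → run G
t=19: ready={A,B} → run B
t=20: ready={A,B} → run B
t=21: ready={A,B} → run B
t=22: ready={A,B} → run B
t=23: ready={A,B} → run B
t=24: ready={A,B} → run B
t=25: ready={A,B} → run B
t=26: ready={A} → run A
t=27: ready={A} → run A
t=28: ready={A} → run A
t=29: ready={A} → run A
t=30: ready={A} → run A
t=31: (idle)
t=32: (idle)
t=33: (idle)
t=34: (idle)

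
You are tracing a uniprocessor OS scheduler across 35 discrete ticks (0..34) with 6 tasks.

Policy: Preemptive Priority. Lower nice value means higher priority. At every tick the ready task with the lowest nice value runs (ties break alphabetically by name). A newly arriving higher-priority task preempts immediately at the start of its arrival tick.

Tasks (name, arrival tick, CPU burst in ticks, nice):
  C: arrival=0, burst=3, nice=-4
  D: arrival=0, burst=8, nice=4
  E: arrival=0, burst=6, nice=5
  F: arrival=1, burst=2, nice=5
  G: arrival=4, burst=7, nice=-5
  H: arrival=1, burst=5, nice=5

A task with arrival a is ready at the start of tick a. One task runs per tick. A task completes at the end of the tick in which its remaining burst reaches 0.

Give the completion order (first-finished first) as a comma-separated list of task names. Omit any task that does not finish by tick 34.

completion order = C, G, D, E, F, H

t=0: ready={C,D,E} → run C
t=1: ready={C,D,E,F,H} → run C
t=2: ready={C,D,E,F,H} → run C
t=3: ready={D,E,F,H} → run D
t=4: ready={D,E,F,G,H} → run G
t=5: ready={D,E,F,G,H} → run G
t=6: ready={D,E,F,G,H} → run G
t=7: ready={D,E,F,G,H} → run G
t=8: ready={D,E,F,G,H} → run G
t=9: ready={D,E,F,G,H} → run G
t=10: ready={D,E,F,G,H} → run G
t=11: ready={D,E,F,H} → run D
t=12: ready={D,E,F,H} → run D
t=13: ready={D,E,F,H} → run D
t=14: ready={D,E,F,H} → run D
t=15: ready={D,E,F,H} → run D
t=16: ready={D,E,F,H} → run D
t=17: ready={D,E,F,H} → run D
t=18: ready={E,F,H} → run E
t=19: ready={E,F,H} → run E
t=20: ready={E,F,H} → run E
t=21: ready={E,F,H} → run E
t=22: ready={E,F,H} → run E
t=23: ready={E,F,H} → run E
t=24: ready={F,H} → run F
t=25: ready={F,H} → run F
t=26: ready={H} → run H
t=27: ready={H} → run H
t=28: ready={H} → run H
t=29: ready={H} → run H
t=30: ready={H} → run H
t=31: (idle)
t=32: (idle)
t=33: (idle)
t=34: (idle)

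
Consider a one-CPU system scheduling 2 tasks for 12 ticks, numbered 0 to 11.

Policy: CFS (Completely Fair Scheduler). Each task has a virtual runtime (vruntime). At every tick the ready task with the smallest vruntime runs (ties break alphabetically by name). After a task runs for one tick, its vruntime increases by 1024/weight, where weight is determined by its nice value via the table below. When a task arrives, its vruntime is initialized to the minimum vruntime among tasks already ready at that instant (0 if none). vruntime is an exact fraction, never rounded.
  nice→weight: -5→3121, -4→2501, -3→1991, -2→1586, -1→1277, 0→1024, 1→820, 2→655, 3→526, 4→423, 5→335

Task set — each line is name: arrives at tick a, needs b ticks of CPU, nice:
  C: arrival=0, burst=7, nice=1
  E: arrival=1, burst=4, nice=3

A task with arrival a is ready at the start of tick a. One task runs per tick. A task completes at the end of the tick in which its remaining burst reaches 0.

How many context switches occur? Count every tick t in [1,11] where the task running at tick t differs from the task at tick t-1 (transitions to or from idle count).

t=0: vr[C=0] → run C
t=1: vr[C=256/205 E=256/205] → run C
t=2: vr[C=512/205 E=256/205] → run E
t=3: vr[C=512/205 E=172288/53915] → run C
t=4: vr[C=768/205 E=172288/53915] → run E
t=5: vr[C=768/205 E=277248/53915] → run C
t=6: vr[C=1024/205 E=277248/53915] → run C
t=7: vr[C=256/41 E=277248/53915] → run E
t=8: vr[C=256/41 E=382208/53915] → run C
t=9: vr[C=1536/205 E=382208/53915] → run E
t=10: vr[C=1536/205] → run C
t=11: (idle)

context switches = 9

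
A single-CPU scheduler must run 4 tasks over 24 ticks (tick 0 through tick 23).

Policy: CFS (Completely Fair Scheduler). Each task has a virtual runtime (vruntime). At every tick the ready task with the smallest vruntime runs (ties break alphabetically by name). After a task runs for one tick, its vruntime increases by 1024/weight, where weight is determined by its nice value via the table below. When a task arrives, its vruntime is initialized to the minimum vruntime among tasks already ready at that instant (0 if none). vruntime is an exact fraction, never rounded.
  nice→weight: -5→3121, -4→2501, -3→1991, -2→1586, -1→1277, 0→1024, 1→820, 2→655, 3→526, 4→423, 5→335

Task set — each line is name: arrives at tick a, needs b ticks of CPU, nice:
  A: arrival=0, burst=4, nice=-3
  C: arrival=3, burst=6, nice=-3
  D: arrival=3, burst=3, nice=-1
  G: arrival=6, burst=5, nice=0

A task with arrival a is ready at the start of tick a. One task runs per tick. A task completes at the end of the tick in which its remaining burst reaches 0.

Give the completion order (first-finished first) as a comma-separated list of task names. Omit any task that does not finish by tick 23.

completion order = A, D, C, G

t=0: vr[A=0] → run A
t=1: vr[A=1024/1991] → run A
t=2: vr[A=2048/1991] → run A
t=3: vr[A=3072/1991 C=3072/1991 D=3072/1991] → run A
t=4: vr[C=3072/1991 D=3072/1991] → run C
t=5: vr[C=4096/1991 D=3072/1991] → run D
t=6: vr[C=4096/1991 D=5961728/2542507 G=4096/1991] → run C
t=7: vr[C=5120/1991 D=5961728/2542507 G=4096/1991] → run G
t=8: vr[C=5120/1991 D=5961728/2542507 G=6087/1991] → run D
t=9: vr[C=5120/1991 D=8000512/2542507 G=6087/1991] → run C
t=10: vr[C=6144/1991 D=8000512/2542507 G=6087/1991] → run G
t=11: vr[C=6144/1991 D=8000512/2542507 G=8078/1991] → run C
t=12: vr[C=7168/1991 D=8000512/2542507 G=8078/1991] → run D
t=13: vr[C=7168/1991 G=8078/1991] → run C
t=14: vr[C=8192/1991 G=8078/1991] → run G
t=15: vr[C=8192/1991 G=10069/1991] → run C
t=16: vr[G=10069/1991] → run G
t=17: vr[G=12060/1991] → run G
t=18: (idle)
t=19: (idle)
t=20: (idle)
t=21: (idle)
t=22: (idle)
t=23: (idle)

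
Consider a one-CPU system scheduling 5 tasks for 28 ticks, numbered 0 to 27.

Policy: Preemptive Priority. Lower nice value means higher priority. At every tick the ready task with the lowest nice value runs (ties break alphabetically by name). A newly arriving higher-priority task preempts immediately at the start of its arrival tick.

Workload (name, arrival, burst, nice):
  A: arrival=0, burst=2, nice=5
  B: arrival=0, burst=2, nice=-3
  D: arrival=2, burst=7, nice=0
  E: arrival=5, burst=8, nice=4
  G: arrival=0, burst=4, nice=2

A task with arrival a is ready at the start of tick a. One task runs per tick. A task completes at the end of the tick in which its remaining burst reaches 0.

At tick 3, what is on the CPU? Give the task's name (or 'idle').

t=0: ready={A,B,G} → run B
t=1: ready={A,B,G} → run B
t=2: ready={A,D,G} → run D
t=3: ready={A,D,G} → run D
t=4: ready={A,D,G} → run D
t=5: ready={A,D,E,G} → run D
t=6: ready={A,D,E,G} → run D
t=7: ready={A,D,E,G} → run D
t=8: ready={A,D,E,G} → run D
t=9: ready={A,E,G} → run G
t=10: ready={A,E,G} → run G
t=11: ready={A,E,G} → run G
t=12: ready={A,E,G} → run G
t=13: ready={A,E} → run E
t=14: ready={A,E} → run E
t=15: ready={A,E} → run E
t=16: ready={A,E} → run E
t=17: ready={A,E} → run E
t=18: ready={A,E} → run E
t=19: ready={A,E} → run E
t=20: ready={A,E} → run E
t=21: ready={A} → run A
t=22: ready={A} → run A
t=23: (idle)
t=24: (idle)
t=25: (idle)
t=26: (idle)
t=27: (idle)

running at tick 3 = D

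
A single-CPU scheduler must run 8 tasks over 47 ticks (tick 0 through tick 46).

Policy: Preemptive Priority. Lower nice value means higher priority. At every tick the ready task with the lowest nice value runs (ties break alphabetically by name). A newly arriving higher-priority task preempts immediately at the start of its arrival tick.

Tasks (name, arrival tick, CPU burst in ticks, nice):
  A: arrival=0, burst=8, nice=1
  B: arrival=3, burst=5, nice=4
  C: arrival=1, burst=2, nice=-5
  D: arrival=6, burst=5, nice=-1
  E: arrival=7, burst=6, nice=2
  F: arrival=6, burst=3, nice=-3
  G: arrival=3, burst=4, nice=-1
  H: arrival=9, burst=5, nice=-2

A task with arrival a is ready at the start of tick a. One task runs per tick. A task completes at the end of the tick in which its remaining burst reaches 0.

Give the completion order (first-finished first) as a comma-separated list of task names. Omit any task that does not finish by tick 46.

completion order = C, F, H, D, G, A, E, B

t=0: ready={A} → run A
t=1: ready={A,C} → run C
t=2: ready={A,C} → run C
t=3: ready={A,B,G} → run G
t=4: ready={A,B,G} → run G
t=5: ready={A,B,G} → run G
t=6: ready={A,B,D,F,G} → run F
t=7: ready={A,B,D,E,F,G} → run F
t=8: ready={A,B,D,E,F,G} → run F
t=9: ready={A,B,D,E,G,H} → run H
t=10: ready={A,B,D,E,G,H} → run H
t=11: ready={A,B,D,E,G,H} → run H
t=12: ready={A,B,D,E,G,H} → run H
t=13: ready={A,B,D,E,G,H} → run H
t=14: ready={A,B,D,E,G} → run D
t=15: ready={A,B,D,E,G} → run D
t=16: ready={A,B,D,E,G} → run D
t=17: ready={A,B,D,E,G} → run D
t=18: ready={A,B,D,E,G} → run D
t=19: ready={A,B,E,G} → run G
t=20: ready={A,B,E} → run A
t=21: ready={A,B,E} → run A
t=22: ready={A,B,E} → run A
t=23: ready={A,B,E} → run A
t=24: ready={A,B,E} → run A
t=25: ready={A,B,E} → run A
t=26: ready={A,B,E} → run A
t=27: ready={B,E} → run E
t=28: ready={B,E} → run E
t=29: ready={B,E} → run E
t=30: ready={B,E} → run E
t=31: ready={B,E} → run E
t=32: ready={B,E} → run E
t=33: ready={B} → run B
t=34: ready={B} → run B
t=35: ready={B} → run B
t=36: ready={B} → run B
t=37: ready={B} → run B
t=38: (idle)
t=39: (idle)
t=40: (idle)
t=41: (idle)
t=42: (idle)
t=43: (idle)
t=44: (idle)
t=45: (idle)
t=46: (idle)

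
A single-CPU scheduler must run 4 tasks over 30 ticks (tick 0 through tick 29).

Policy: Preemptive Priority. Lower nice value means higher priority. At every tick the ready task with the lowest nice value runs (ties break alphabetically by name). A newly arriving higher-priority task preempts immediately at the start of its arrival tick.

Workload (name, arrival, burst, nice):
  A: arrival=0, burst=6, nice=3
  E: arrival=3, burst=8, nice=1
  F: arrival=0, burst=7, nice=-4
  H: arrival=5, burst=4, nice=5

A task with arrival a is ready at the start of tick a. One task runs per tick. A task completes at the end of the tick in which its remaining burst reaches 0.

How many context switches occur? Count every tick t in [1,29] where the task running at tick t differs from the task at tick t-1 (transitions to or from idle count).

t=0: ready={A,F} → run F
t=1: ready={A,F} → run F
t=2: ready={A,F} → run F
t=3: ready={A,E,F} → run F
t=4: ready={A,E,F} → run F
t=5: ready={A,E,F,H} → run F
t=6: ready={A,E,F,H} → run F
t=7: ready={A,E,H} → run E
t=8: ready={A,E,H} → run E
t=9: ready={A,E,H} → run E
t=10: ready={A,E,H} → run E
t=11: ready={A,E,H} → run E
t=12: ready={A,E,H} → run E
t=13: ready={A,E,H} → run E
t=14: ready={A,E,H} → run E
t=15: ready={A,H} → run A
t=16: ready={A,H} → run A
t=17: ready={A,H} → run A
t=18: ready={A,H} → run A
t=19: ready={A,H} → run A
t=20: ready={A,H} → run A
t=21: ready={H} → run H
t=22: ready={H} → run H
t=23: ready={H} → run H
t=24: ready={H} → run H
t=25: (idle)
t=26: (idle)
t=27: (idle)
t=28: (idle)
t=29: (idle)

context switches = 4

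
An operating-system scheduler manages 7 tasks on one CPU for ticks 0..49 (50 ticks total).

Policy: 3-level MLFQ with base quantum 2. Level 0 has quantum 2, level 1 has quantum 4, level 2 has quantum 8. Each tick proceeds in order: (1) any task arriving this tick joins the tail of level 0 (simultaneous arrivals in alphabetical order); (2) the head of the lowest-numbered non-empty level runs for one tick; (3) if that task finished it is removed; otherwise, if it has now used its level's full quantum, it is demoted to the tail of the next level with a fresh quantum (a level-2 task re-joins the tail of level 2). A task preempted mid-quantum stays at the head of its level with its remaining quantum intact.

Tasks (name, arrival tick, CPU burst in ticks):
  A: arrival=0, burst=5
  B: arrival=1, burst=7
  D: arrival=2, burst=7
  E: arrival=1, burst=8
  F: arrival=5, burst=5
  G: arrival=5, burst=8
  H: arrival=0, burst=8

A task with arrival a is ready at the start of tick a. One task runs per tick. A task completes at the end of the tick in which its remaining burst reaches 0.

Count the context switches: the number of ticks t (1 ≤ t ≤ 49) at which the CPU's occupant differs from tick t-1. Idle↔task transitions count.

context switches = 19

t=0: L0/L1/L2 = AH/-/- → run A
t=1: L0/L1/L2 = AHBE/-/- → run A
t=2: L0/L1/L2 = HBED/A/- → run H
t=3: L0/L1/L2 = HBED/A/- → run H
t=4: L0/L1/L2 = BED/AH/- → run B
t=5: L0/L1/L2 = BEDFG/AH/- → run B
t=6: L0/L1/L2 = EDFG/AHB/- → run E
t=7: L0/L1/L2 = EDFG/AHB/- → run E
t=8: L0/L1/L2 = DFG/AHBE/- → run D
t=9: L0/L1/L2 = DFG/AHBE/- → run D
t=10: L0/L1/L2 = FG/AHBED/- → run F
t=11: L0/L1/L2 = FG/AHBED/- → run F
t=12: L0/L1/L2 = G/AHBEDF/- → run G
t=13: L0/L1/L2 = G/AHBEDF/- → run G
t=14: L0/L1/L2 = -/AHBEDFG/- → run A
t=15: L0/L1/L2 = -/AHBEDFG/- → run A
t=16: L0/L1/L2 = -/AHBEDFG/- → run A
t=17: L0/L1/L2 = -/HBEDFG/- → run H
t=18: L0/L1/L2 = -/HBEDFG/- → run H
t=19: L0/L1/L2 = -/HBEDFG/- → run H
t=20: L0/L1/L2 = -/HBEDFG/- → run H
t=21: L0/L1/L2 = -/BEDFG/H → run B
t=22: L0/L1/L2 = -/BEDFG/H → run B
t=23: L0/L1/L2 = -/BEDFG/H → run B
t=24: L0/L1/L2 = -/BEDFG/H → run B
t=25: L0/L1/L2 = -/EDFG/HB → run E
t=26: L0/L1/L2 = -/EDFG/HB → run E
t=27: L0/L1/L2 = -/EDFG/HB → run E
t=28: L0/L1/L2 = -/EDFG/HB → run E
t=29: L0/L1/L2 = -/DFG/HBE → run D
t=30: L0/L1/L2 = -/DFG/HBE → run D
t=31: L0/L1/L2 = -/DFG/HBE → run D
t=32: L0/L1/L2 = -/DFG/HBE → run D
t=33: L0/L1/L2 = -/FG/HBED → run F
t=34: L0/L1/L2 = -/FG/HBED → run F
t=35: L0/L1/L2 = -/FG/HBED → run F
t=36: L0/L1/L2 = -/G/HBED → run G
t=37: L0/L1/L2 = -/G/HBED → run G
t=38: L0/L1/L2 = -/G/HBED → run G
t=39: L0/L1/L2 = -/G/HBED → run G
t=40: L0/L1/L2 = -/-/HBEDG → run H
t=41: L0/L1/L2 = -/-/HBEDG → run H
t=42: L0/L1/L2 = -/-/BEDG → run B
t=43: L0/L1/L2 = -/-/EDG → run E
t=44: L0/L1/L2 = -/-/EDG → run E
t=45: L0/L1/L2 = -/-/DG → run D
t=46: L0/L1/L2 = -/-/G → run G
t=47: L0/L1/L2 = -/-/G → run G
t=48: (idle)
t=49: (idle)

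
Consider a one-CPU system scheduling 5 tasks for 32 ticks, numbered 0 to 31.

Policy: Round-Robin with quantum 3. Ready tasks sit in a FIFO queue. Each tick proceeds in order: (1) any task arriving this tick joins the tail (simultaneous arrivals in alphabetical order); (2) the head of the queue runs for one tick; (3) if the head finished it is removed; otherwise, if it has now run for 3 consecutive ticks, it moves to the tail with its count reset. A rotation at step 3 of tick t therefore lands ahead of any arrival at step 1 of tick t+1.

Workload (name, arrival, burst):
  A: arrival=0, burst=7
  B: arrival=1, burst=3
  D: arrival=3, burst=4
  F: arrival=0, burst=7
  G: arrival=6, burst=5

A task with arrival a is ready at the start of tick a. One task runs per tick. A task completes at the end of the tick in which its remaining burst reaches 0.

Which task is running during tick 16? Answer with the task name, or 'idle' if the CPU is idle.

running at tick 16 = F

t=0: queue=[A,F] q_used=0 → run A
t=1: queue=[A,F,B] q_used=1 → run A
t=2: queue=[A,F,B] q_used=2 → run A
t=3: queue=[F,B,A,D] q_used=0 → run F
t=4: queue=[F,B,A,D] q_used=1 → run F
t=5: queue=[F,B,A,D] q_used=2 → run F
t=6: queue=[B,A,D,F,G] q_used=0 → run B
t=7: queue=[B,A,D,F,G] q_used=1 → run B
t=8: queue=[B,A,D,F,G] q_used=2 → run B
t=9: queue=[A,D,F,G] q_used=0 → run A
t=10: queue=[A,D,F,G] q_used=1 → run A
t=11: queue=[A,D,F,G] q_used=2 → run A
t=12: queue=[D,F,G,A] q_used=0 → run D
t=13: queue=[D,F,G,A] q_used=1 → run D
t=14: queue=[D,F,G,A] q_used=2 → run D
t=15: queue=[F,G,A,D] q_used=0 → run F
t=16: queue=[F,G,A,D] q_used=1 → run F
t=17: queue=[F,G,A,D] q_used=2 → run F
t=18: queue=[G,A,D,F] q_used=0 → run G
t=19: queue=[G,A,D,F] q_used=1 → run G
t=20: queue=[G,A,D,F] q_used=2 → run G
t=21: queue=[A,D,F,G] q_used=0 → run A
t=22: queue=[D,F,G] q_used=0 → run D
t=23: queue=[F,G] q_used=0 → run F
t=24: queue=[G] q_used=0 → run G
t=25: queue=[G] q_used=1 → run G
t=26: (idle)
t=27: (idle)
t=28: (idle)
t=29: (idle)
t=30: (idle)
t=31: (idle)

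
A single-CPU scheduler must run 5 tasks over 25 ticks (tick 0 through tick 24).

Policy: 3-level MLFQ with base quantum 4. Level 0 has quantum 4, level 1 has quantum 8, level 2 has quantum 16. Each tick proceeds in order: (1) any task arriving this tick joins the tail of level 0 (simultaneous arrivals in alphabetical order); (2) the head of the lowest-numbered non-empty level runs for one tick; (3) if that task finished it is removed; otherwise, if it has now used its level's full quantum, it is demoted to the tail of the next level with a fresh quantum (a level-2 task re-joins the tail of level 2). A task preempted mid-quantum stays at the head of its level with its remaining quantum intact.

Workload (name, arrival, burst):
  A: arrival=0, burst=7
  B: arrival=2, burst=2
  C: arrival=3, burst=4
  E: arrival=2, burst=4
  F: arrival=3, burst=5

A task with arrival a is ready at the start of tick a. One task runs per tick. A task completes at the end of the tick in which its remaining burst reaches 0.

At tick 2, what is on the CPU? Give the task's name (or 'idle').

running at tick 2 = A

t=0: L0/L1/L2 = A/-/- → run A
t=1: L0/L1/L2 = A/-/- → run A
t=2: L0/L1/L2 = ABE/-/- → run A
t=3: L0/L1/L2 = ABECF/-/- → run A
t=4: L0/L1/L2 = BECF/A/- → run B
t=5: L0/L1/L2 = BECF/A/- → run B
t=6: L0/L1/L2 = ECF/A/- → run E
t=7: L0/L1/L2 = ECF/A/- → run E
t=8: L0/L1/L2 = ECF/A/- → run E
t=9: L0/L1/L2 = ECF/A/- → run E
t=10: L0/L1/L2 = CF/A/- → run C
t=11: L0/L1/L2 = CF/A/- → run C
t=12: L0/L1/L2 = CF/A/- → run C
t=13: L0/L1/L2 = CF/A/- → run C
t=14: L0/L1/L2 = F/A/- → run F
t=15: L0/L1/L2 = F/A/- → run F
t=16: L0/L1/L2 = F/A/- → run F
t=17: L0/L1/L2 = F/A/- → run F
t=18: L0/L1/L2 = -/AF/- → run A
t=19: L0/L1/L2 = -/AF/- → run A
t=20: L0/L1/L2 = -/AF/- → run A
t=21: L0/L1/L2 = -/F/- → run F
t=22: (idle)
t=23: (idle)
t=24: (idle)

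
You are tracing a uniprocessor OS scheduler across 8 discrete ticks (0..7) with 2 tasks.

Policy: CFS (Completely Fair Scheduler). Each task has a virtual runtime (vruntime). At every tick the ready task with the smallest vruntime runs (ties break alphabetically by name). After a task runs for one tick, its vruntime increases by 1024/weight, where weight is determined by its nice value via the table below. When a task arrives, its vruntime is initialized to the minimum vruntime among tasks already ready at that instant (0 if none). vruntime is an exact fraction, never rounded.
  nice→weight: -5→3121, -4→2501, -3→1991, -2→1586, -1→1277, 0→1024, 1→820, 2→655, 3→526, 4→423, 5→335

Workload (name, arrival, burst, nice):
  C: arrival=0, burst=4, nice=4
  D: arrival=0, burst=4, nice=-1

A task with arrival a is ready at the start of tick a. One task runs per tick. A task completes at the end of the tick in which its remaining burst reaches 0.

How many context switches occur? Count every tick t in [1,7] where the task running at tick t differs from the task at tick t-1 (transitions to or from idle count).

t=0: vr[C=0 D=0] → run C
t=1: vr[C=1024/423 D=0] → run D
t=2: vr[C=1024/423 D=1024/1277] → run D
t=3: vr[C=1024/423 D=2048/1277] → run D
t=4: vr[C=1024/423 D=3072/1277] → run D
t=5: vr[C=1024/423] → run C
t=6: vr[C=2048/423] → run C
t=7: vr[C=1024/141] → run C

context switches = 2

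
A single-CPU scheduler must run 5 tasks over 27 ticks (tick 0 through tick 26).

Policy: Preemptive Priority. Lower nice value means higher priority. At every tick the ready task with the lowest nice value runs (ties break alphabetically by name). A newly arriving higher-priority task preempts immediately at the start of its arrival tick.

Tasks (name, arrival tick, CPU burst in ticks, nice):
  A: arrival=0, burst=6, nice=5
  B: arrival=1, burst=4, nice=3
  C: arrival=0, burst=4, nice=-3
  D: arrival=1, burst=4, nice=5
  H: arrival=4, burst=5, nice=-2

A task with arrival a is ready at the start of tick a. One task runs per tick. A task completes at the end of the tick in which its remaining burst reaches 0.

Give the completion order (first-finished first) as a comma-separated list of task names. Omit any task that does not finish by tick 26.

t=0: ready={A,C} → run C
t=1: ready={A,B,C,D} → run C
t=2: ready={A,B,C,D} → run C
t=3: ready={A,B,C,D} → run C
t=4: ready={A,B,D,H} → run H
t=5: ready={A,B,D,H} → run H
t=6: ready={A,B,D,H} → run H
t=7: ready={A,B,D,H} → run H
t=8: ready={A,B,D,H} → run H
t=9: ready={A,B,D} → run B
t=10: ready={A,B,D} → run B
t=11: ready={A,B,D} → run B
t=12: ready={A,B,D} → run B
t=13: ready={A,D} → run A
t=14: ready={A,D} → run A
t=15: ready={A,D} → run A
t=16: ready={A,D} → run A
t=17: ready={A,D} → run A
t=18: ready={A,D} → run A
t=19: ready={D} → run D
t=20: ready={D} → run D
t=21: ready={D} → run D
t=22: ready={D} → run D
t=23: (idle)
t=24: (idle)
t=25: (idle)
t=26: (idle)

completion order = C, H, B, A, D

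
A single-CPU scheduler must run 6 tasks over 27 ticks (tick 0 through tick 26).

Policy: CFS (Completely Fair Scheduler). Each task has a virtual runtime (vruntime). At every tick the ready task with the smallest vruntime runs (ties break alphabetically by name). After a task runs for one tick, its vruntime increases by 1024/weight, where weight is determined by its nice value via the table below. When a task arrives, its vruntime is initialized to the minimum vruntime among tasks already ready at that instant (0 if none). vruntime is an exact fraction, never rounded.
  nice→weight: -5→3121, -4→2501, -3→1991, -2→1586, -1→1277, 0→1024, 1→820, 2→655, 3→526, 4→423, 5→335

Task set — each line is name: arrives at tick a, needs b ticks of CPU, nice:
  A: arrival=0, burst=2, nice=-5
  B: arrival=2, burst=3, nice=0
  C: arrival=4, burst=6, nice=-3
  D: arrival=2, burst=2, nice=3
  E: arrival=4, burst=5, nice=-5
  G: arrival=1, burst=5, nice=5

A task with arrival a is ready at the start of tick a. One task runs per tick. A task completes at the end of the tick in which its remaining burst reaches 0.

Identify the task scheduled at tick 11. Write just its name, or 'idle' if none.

t=0: vr[A=0] → run A
t=1: vr[A=1024/3121 G=1024/3121] → run A
t=2: vr[B=1024/3121 D=1024/3121 G=1024/3121] → run B
t=3: vr[B=4145/3121 D=1024/3121 G=1024/3121] → run D
t=4: vr[B=4145/3121 C=1024/3121 D=1867264/820823 E=1024/3121 G=1024/3121] → run C
t=5: vr[B=4145/3121 C=5234688/6213911 D=1867264/820823 E=1024/3121 G=1024/3121] → run E
t=6: vr[B=4145/3121 C=5234688/6213911 D=1867264/820823 E=2048/3121 G=1024/3121] → run G
t=7: vr[B=4145/3121 C=5234688/6213911 D=1867264/820823 E=2048/3121 G=3538944/1045535] → run E
t=8: vr[B=4145/3121 C=5234688/6213911 D=1867264/820823 E=3072/3121 G=3538944/1045535] → run C
t=9: vr[B=4145/3121 C=8430592/6213911 D=1867264/820823 E=3072/3121 G=3538944/1045535] → run E
t=10: vr[B=4145/3121 C=8430592/6213911 D=1867264/820823 E=4096/3121 G=3538944/1045535] → run E
t=11: vr[B=4145/3121 C=8430592/6213911 D=1867264/820823 E=5120/3121 G=3538944/1045535] → run B
t=12: vr[B=7266/3121 C=8430592/6213911 D=1867264/820823 E=5120/3121 G=3538944/1045535] → run C
t=13: vr[B=7266/3121 C=11626496/6213911 D=1867264/820823 E=5120/3121 G=3538944/1045535] → run E
t=14: vr[B=7266/3121 C=11626496/6213911 D=1867264/820823 G=3538944/1045535] → run C
t=15: vr[B=7266/3121 C=14822400/6213911 D=1867264/820823 G=3538944/1045535] → run D
t=16: vr[B=7266/3121 C=14822400/6213911 G=3538944/1045535] → run B
t=17: vr[C=14822400/6213911 G=3538944/1045535] → run C
t=18: vr[C=18018304/6213911 G=3538944/1045535] → run C
t=19: vr[G=3538944/1045535] → run G
t=20: vr[G=6734848/1045535] → run G
t=21: vr[G=9930752/1045535] → run G
t=22: vr[G=13126656/1045535] → run G
t=23: (idle)
t=24: (idle)
t=25: (idle)
t=26: (idle)

running at tick 11 = B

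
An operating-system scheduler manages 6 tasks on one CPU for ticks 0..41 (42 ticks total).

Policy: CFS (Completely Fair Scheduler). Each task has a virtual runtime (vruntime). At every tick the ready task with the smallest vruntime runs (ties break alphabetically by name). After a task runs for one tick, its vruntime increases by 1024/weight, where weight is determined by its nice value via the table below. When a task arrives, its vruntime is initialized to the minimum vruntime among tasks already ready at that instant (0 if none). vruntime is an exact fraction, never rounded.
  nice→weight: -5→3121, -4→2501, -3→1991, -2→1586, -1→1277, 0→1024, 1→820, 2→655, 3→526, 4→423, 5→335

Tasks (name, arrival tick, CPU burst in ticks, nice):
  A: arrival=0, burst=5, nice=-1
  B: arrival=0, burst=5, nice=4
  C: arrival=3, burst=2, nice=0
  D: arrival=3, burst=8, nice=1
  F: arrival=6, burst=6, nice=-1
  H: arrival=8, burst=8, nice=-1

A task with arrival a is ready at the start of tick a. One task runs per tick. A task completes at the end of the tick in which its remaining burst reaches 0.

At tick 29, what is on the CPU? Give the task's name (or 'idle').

running at tick 29 = D

t=0: vr[A=0 B=0] → run A
t=1: vr[A=1024/1277 B=0] → run B
t=2: vr[A=1024/1277 B=1024/423] → run A
t=3: vr[A=2048/1277 B=1024/423 C=2048/1277 D=2048/1277] → run A
t=4: vr[A=3072/1277 B=1024/423 C=2048/1277 D=2048/1277] → run C
t=5: vr[A=3072/1277 B=1024/423 C=3325/1277 D=2048/1277] → run D
t=6: vr[A=3072/1277 B=1024/423 C=3325/1277 D=746752/261785 F=3072/1277] → run A
t=7: vr[A=4096/1277 B=1024/423 C=3325/1277 D=746752/261785 F=3072/1277] → run F
t=8: vr[A=4096/1277 B=1024/423 C=3325/1277 D=746752/261785 F=4096/1277 H=1024/423] → run B
t=9: vr[A=4096/1277 B=2048/423 C=3325/1277 D=746752/261785 F=4096/1277 H=1024/423] → run H
t=10: vr[A=4096/1277 B=2048/423 C=3325/1277 D=746752/261785 F=4096/1277 H=1740800/540171] → run C
t=11: vr[A=4096/1277 B=2048/423 D=746752/261785 F=4096/1277 H=1740800/540171] → run D
t=12: vr[A=4096/1277 B=2048/423 D=1073664/261785 F=4096/1277 H=1740800/540171] → run A
t=13: vr[B=2048/423 D=1073664/261785 F=4096/1277 H=1740800/540171] → run F
t=14: vr[B=2048/423 D=1073664/261785 F=5120/1277 H=1740800/540171] → run H
t=15: vr[B=2048/423 D=1073664/261785 F=5120/1277 H=2173952/540171] → run F
t=16: vr[B=2048/423 D=1073664/261785 F=6144/1277 H=2173952/540171] → run H
t=17: vr[B=2048/423 D=1073664/261785 F=6144/1277 H=2607104/540171] → run D
t=18: vr[B=2048/423 D=1400576/261785 F=6144/1277 H=2607104/540171] → run F
t=19: vr[B=2048/423 D=1400576/261785 F=7168/1277 H=2607104/540171] → run H
t=20: vr[B=2048/423 D=1400576/261785 F=7168/1277 H=3040256/540171] → run B
t=21: vr[B=1024/141 D=1400576/261785 F=7168/1277 H=3040256/540171] → run D
t=22: vr[B=1024/141 D=1727488/261785 F=7168/1277 H=3040256/540171] → run F
t=23: vr[B=1024/141 D=1727488/261785 F=8192/1277 H=3040256/540171] → run H
t=24: vr[B=1024/141 D=1727488/261785 F=8192/1277 H=3473408/540171] → run F
t=25: vr[B=1024/141 D=1727488/261785 H=3473408/540171] → run H
t=26: vr[B=1024/141 D=1727488/261785 H=3906560/540171] → run D
t=27: vr[B=1024/141 D=410880/52357 H=3906560/540171] → run H
t=28: vr[B=1024/141 D=410880/52357 H=4339712/540171] → run B
t=29: vr[B=4096/423 D=410880/52357 H=4339712/540171] → run D
t=30: vr[B=4096/423 D=2381312/261785 H=4339712/540171] → run H
t=31: vr[B=4096/423 D=2381312/261785] → run D
t=32: vr[B=4096/423 D=2708224/261785] → run B
t=33: vr[D=2708224/261785] → run D
t=34: (idle)
t=35: (idle)
t=36: (idle)
t=37: (idle)
t=38: (idle)
t=39: (idle)
t=40: (idle)
t=41: (idle)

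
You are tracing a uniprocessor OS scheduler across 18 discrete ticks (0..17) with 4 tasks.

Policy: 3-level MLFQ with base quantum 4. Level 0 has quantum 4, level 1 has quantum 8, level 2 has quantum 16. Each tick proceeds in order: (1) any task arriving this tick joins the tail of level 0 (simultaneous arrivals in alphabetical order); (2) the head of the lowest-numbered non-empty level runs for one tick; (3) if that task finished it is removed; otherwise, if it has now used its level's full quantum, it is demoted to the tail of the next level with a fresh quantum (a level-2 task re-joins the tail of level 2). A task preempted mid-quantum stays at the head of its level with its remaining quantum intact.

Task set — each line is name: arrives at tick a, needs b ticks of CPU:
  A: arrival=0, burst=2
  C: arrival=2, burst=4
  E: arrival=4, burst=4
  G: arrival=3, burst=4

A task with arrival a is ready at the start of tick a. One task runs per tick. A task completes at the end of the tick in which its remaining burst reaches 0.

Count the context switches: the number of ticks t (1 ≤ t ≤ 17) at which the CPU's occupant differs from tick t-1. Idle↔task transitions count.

context switches = 4

t=0: L0/L1/L2 = A/-/- → run A
t=1: L0/L1/L2 = A/-/- → run A
t=2: L0/L1/L2 = C/-/- → run C
t=3: L0/L1/L2 = CG/-/- → run C
t=4: L0/L1/L2 = CGE/-/- → run C
t=5: L0/L1/L2 = CGE/-/- → run C
t=6: L0/L1/L2 = GE/-/- → run G
t=7: L0/L1/L2 = GE/-/- → run G
t=8: L0/L1/L2 = GE/-/- → run G
t=9: L0/L1/L2 = GE/-/- → run G
t=10: L0/L1/L2 = E/-/- → run E
t=11: L0/L1/L2 = E/-/- → run E
t=12: L0/L1/L2 = E/-/- → run E
t=13: L0/L1/L2 = E/-/- → run E
t=14: (idle)
t=15: (idle)
t=16: (idle)
t=17: (idle)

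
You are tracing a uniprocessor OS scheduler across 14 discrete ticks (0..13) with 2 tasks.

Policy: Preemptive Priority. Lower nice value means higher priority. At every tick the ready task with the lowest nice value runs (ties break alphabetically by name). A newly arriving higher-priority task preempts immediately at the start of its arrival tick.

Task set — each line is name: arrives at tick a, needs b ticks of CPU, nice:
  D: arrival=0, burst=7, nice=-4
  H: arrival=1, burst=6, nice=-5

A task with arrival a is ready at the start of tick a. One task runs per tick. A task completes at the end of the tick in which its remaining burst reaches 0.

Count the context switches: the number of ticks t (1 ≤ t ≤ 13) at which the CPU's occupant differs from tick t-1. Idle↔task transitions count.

context switches = 3

t=0: ready={D} → run D
t=1: ready={D,H} → run H
t=2: ready={D,H} → run H
t=3: ready={D,H} → run H
t=4: ready={D,H} → run H
t=5: ready={D,H} → run H
t=6: ready={D,H} → run H
t=7: ready={D} → run D
t=8: ready={D} → run D
t=9: ready={D} → run D
t=10: ready={D} → run D
t=11: ready={D} → run D
t=12: ready={D} → run D
t=13: (idle)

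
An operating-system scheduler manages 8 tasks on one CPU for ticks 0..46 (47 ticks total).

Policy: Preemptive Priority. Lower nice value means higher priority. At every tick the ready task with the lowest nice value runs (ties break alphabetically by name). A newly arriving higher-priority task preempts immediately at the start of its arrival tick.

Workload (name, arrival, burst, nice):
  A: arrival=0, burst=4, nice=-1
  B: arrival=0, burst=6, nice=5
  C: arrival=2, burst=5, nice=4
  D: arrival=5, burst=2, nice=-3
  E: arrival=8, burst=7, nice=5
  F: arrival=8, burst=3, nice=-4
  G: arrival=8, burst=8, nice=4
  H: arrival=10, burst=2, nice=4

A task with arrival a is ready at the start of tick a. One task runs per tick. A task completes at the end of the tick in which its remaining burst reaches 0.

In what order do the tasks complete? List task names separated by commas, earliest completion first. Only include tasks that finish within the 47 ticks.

completion order = A, D, F, C, G, H, B, E

t=0: ready={A,B} → run A
t=1: ready={A,B} → run A
t=2: ready={A,B,C} → run A
t=3: ready={A,B,C} → run A
t=4: ready={B,C} → run C
t=5: ready={B,C,D} → run D
t=6: ready={B,C,D} → run D
t=7: ready={B,C} → run C
t=8: ready={B,C,E,F,G} → run F
t=9: ready={B,C,E,F,G} → run F
t=10: ready={B,C,E,F,G,H} → run F
t=11: ready={B,C,E,G,H} → run C
t=12: ready={B,C,E,G,H} → run C
t=13: ready={B,C,E,G,H} → run C
t=14: ready={B,E,G,H} → run G
t=15: ready={B,E,G,H} → run G
t=16: ready={B,E,G,H} → run G
t=17: ready={B,E,G,H} → run G
t=18: ready={B,E,G,H} → run G
t=19: ready={B,E,G,H} → run G
t=20: ready={B,E,G,H} → run G
t=21: ready={B,E,G,H} → run G
t=22: ready={B,E,H} → run H
t=23: ready={B,E,H} → run H
t=24: ready={B,E} → run B
t=25: ready={B,E} → run B
t=26: ready={B,E} → run B
t=27: ready={B,E} → run B
t=28: ready={B,E} → run B
t=29: ready={B,E} → run B
t=30: ready={E} → run E
t=31: ready={E} → run E
t=32: ready={E} → run E
t=33: ready={E} → run E
t=34: ready={E} → run E
t=35: ready={E} → run E
t=36: ready={E} → run E
t=37: (idle)
t=38: (idle)
t=39: (idle)
t=40: (idle)
t=41: (idle)
t=42: (idle)
t=43: (idle)
t=44: (idle)
t=45: (idle)
t=46: (idle)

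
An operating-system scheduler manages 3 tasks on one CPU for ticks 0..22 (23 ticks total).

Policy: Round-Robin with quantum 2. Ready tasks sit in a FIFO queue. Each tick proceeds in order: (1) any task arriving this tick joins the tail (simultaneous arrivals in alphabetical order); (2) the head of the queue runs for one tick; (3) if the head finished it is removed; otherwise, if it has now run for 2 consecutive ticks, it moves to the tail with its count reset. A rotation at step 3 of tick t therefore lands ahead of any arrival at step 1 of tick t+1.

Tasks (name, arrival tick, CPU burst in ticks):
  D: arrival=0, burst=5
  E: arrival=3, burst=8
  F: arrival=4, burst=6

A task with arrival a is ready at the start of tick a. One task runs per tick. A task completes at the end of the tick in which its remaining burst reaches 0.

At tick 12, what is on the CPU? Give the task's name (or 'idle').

t=0: queue=[D] q_used=0 → run D
t=1: queue=[D] q_used=1 → run D
t=2: queue=[D] q_used=0 → run D
t=3: queue=[D,E] q_used=1 → run D
t=4: queue=[E,D,F] q_used=0 → run E
t=5: queue=[E,D,F] q_used=1 → run E
t=6: queue=[D,F,E] q_used=0 → run D
t=7: queue=[F,E] q_used=0 → run F
t=8: queue=[F,E] q_used=1 → run F
t=9: queue=[E,F] q_used=0 → run E
t=10: queue=[E,F] q_used=1 → run E
t=11: queue=[F,E] q_used=0 → run F
t=12: queue=[F,E] q_used=1 → run F
t=13: queue=[E,F] q_used=0 → run E
t=14: queue=[E,F] q_used=1 → run E
t=15: queue=[F,E] q_used=0 → run F
t=16: queue=[F,E] q_used=1 → run F
t=17: queue=[E] q_used=0 → run E
t=18: queue=[E] q_used=1 → run E
t=19: (idle)
t=20: (idle)
t=21: (idle)
t=22: (idle)

running at tick 12 = F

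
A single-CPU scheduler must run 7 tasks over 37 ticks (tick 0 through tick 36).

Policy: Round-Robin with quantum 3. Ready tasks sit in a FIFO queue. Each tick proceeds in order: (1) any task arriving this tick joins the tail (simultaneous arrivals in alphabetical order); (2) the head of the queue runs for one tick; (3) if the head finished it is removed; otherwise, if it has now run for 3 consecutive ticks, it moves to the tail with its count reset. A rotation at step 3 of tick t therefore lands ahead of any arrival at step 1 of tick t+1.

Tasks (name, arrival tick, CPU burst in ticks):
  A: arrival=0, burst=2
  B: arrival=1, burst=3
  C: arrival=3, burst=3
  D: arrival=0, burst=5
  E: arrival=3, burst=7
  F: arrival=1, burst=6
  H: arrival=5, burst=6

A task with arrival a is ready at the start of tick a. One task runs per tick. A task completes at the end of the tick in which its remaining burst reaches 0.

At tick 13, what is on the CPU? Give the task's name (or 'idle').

running at tick 13 = C

t=0: queue=[A,D] q_used=0 → run A
t=1: queue=[A,D,B,F] q_used=1 → run A
t=2: queue=[D,B,F] q_used=0 → run D
t=3: queue=[D,B,F,C,E] q_used=1 → run D
t=4: queue=[D,B,F,C,E] q_used=2 → run D
t=5: queue=[B,F,C,E,D,H] q_used=0 → run B
t=6: queue=[B,F,C,E,D,H] q_used=1 → run B
t=7: queue=[B,F,C,E,D,H] q_used=2 → run B
t=8: queue=[F,C,E,D,H] q_used=0 → run F
t=9: queue=[F,C,E,D,H] q_used=1 → run F
t=10: queue=[F,C,E,D,H] q_used=2 → run F
t=11: queue=[C,E,D,H,F] q_used=0 → run C
t=12: queue=[C,E,D,H,F] q_used=1 → run C
t=13: queue=[C,E,D,H,F] q_used=2 → run C
t=14: queue=[E,D,H,F] q_used=0 → run E
t=15: queue=[E,D,H,F] q_used=1 → run E
t=16: queue=[E,D,H,F] q_used=2 → run E
t=17: queue=[D,H,F,E] q_used=0 → run D
t=18: queue=[D,H,F,E] q_used=1 → run D
t=19: queue=[H,F,E] q_used=0 → run H
t=20: queue=[H,F,E] q_used=1 → run H
t=21: queue=[H,F,E] q_used=2 → run H
t=22: queue=[F,E,H] q_used=0 → run F
t=23: queue=[F,E,H] q_used=1 → run F
t=24: queue=[F,E,H] q_used=2 → run F
t=25: queue=[E,H] q_used=0 → run E
t=26: queue=[E,H] q_used=1 → run E
t=27: queue=[E,H] q_used=2 → run E
t=28: queue=[H,E] q_used=0 → run H
t=29: queue=[H,E] q_used=1 → run H
t=30: queue=[H,E] q_used=2 → run H
t=31: queue=[E] q_used=0 → run E
t=32: (idle)
t=33: (idle)
t=34: (idle)
t=35: (idle)
t=36: (idle)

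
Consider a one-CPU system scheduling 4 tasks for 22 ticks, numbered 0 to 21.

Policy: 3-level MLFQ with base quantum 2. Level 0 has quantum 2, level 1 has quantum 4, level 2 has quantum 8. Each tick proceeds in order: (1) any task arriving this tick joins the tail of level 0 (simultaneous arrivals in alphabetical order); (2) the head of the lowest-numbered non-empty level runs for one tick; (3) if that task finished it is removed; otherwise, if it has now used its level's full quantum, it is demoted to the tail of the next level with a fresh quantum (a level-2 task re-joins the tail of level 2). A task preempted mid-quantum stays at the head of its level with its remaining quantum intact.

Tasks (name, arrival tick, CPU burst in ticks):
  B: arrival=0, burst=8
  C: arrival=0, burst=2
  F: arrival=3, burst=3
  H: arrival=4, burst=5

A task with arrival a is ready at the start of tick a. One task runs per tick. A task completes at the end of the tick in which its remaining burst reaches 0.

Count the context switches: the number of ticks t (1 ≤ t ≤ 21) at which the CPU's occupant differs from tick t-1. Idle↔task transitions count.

context switches = 8

t=0: L0/L1/L2 = BC/-/- → run B
t=1: L0/L1/L2 = BC/-/- → run B
t=2: L0/L1/L2 = C/B/- → run C
t=3: L0/L1/L2 = CF/B/- → run C
t=4: L0/L1/L2 = FH/B/- → run F
t=5: L0/L1/L2 = FH/B/- → run F
t=6: L0/L1/L2 = H/BF/- → run H
t=7: L0/L1/L2 = H/BF/- → run H
t=8: L0/L1/L2 = -/BFH/- → run B
t=9: L0/L1/L2 = -/BFH/- → run B
t=10: L0/L1/L2 = -/BFH/- → run B
t=11: L0/L1/L2 = -/BFH/- → run B
t=12: L0/L1/L2 = -/FH/B → run F
t=13: L0/L1/L2 = -/H/B → run H
t=14: L0/L1/L2 = -/H/B → run H
t=15: L0/L1/L2 = -/H/B → run H
t=16: L0/L1/L2 = -/-/B → run B
t=17: L0/L1/L2 = -/-/B → run B
t=18: (idle)
t=19: (idle)
t=20: (idle)
t=21: (idle)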